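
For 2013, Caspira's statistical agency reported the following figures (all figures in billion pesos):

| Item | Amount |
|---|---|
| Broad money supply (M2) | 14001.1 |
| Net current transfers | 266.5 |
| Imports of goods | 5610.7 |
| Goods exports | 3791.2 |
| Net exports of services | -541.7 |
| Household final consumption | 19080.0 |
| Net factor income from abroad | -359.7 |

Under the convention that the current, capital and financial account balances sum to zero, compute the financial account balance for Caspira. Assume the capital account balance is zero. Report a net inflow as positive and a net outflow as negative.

2454.4

Goods balance = 3791.2 - 5610.7 = -1819.5
Services balance = -541.7
Trade balance (goods + services) = -1819.5 + (-541.7) = -2361.2
Net primary income = -359.7
Net secondary income = 266.5
Current account = -2361.2 + (-359.7) + 266.5 = -2454.4
Financial account = -(-2454.4) = 2454.4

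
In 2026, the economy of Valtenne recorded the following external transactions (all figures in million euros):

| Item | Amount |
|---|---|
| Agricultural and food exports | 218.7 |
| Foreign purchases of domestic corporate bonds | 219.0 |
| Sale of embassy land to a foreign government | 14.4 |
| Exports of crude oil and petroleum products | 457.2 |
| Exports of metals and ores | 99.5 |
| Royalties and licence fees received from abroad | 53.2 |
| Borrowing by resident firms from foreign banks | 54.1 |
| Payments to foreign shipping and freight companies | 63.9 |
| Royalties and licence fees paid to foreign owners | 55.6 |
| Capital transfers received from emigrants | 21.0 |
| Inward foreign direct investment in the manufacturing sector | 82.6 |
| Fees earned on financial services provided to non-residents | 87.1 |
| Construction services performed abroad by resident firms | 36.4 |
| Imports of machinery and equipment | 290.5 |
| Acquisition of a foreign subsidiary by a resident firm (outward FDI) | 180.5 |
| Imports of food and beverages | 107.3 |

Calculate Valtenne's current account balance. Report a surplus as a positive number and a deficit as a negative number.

Goods: 218.7 + 99.5 - 290.5 - 107.3 + 457.2 = 377.6
Services: -55.6 + 53.2 + 87.1 - 63.9 + 36.4 = 57.2
Current account = 377.6 + 57.2 = 434.8
(Excluded from the current account — financial account: foreign purchases of domestic corporate bonds 219.0, borrowing by resident firms from foreign banks 54.1, inward foreign direct investment in the manufacturing sector 82.6, acquisition of a foreign subsidiary by a resident firm (outward FDI) 180.5; capital account: sale of embassy land to a foreign government 14.4, capital transfers received from emigrants 21.0.)

434.8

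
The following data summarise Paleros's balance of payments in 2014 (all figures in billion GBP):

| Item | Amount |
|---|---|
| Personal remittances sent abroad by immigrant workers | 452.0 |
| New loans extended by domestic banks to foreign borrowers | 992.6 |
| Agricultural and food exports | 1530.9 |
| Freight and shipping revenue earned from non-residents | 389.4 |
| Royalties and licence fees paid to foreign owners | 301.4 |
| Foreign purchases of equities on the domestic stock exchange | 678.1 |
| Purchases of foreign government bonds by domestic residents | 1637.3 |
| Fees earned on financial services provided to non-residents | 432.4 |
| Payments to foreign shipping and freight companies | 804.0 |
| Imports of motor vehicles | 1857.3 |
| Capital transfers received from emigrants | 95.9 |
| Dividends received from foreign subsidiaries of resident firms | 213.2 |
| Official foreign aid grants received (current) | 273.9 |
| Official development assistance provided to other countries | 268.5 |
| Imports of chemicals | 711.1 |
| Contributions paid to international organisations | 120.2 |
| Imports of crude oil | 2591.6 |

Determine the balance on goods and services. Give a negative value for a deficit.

Goods: -711.1 - 2591.6 - 1857.3 + 1530.9 = -3629.1
Services: -804.0 + 389.4 + 432.4 - 301.4 = -283.6
Trade balance = -3629.1 + (-283.6) = -3912.7
(Excluded from the trade balance — secondary income: personal remittances sent abroad by immigrant workers 452.0, official foreign aid grants received (current) 273.9, official development assistance provided to other countries 268.5, contributions paid to international organisations 120.2; financial account: new loans extended by domestic banks to foreign borrowers 992.6, foreign purchases of equities on the domestic stock exchange 678.1, purchases of foreign government bonds by domestic residents 1637.3; capital account: capital transfers received from emigrants 95.9; primary income: dividends received from foreign subsidiaries of resident firms 213.2.)

-3912.7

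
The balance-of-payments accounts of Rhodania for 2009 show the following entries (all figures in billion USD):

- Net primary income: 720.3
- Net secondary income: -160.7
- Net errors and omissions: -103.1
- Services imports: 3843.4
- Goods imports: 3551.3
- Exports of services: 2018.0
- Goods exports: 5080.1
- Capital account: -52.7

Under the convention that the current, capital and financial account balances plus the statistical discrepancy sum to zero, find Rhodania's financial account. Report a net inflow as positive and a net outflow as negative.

Goods balance = 5080.1 - 3551.3 = 1528.8
Services balance = 2018.0 - 3843.4 = -1825.4
Trade balance (goods + services) = 1528.8 + (-1825.4) = -296.6
Net primary income = 720.3
Net secondary income = -160.7
Current account = -296.6 + 720.3 + (-160.7) = 263.0
Financial account = -(263.0 + (-52.7) + (-103.1)) = -107.2

-107.2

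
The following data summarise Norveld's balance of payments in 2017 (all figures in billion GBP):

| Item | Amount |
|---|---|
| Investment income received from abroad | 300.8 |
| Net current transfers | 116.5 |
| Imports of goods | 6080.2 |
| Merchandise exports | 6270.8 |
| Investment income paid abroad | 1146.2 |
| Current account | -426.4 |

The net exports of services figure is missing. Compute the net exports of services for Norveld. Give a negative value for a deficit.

111.9

Current account = goods balance + services balance + net primary income + net secondary income
Sum of the known components = -538.3
Net exports of services = CA - (known components) = -426.4 - (-538.3) = 111.9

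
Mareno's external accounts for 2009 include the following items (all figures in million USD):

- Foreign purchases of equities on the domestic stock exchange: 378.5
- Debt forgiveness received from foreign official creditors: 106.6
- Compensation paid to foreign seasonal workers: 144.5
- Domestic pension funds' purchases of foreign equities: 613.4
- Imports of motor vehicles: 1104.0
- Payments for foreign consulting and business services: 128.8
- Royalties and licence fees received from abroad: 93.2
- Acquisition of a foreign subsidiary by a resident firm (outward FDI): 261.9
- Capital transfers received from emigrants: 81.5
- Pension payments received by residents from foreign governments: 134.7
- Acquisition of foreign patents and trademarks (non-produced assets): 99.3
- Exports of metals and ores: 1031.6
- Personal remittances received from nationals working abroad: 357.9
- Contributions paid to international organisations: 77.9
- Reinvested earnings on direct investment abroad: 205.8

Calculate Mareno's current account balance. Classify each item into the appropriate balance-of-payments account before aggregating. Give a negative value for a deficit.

368.0

Goods: 1031.6 - 1104.0 = -72.4
Services: -128.8 + 93.2 = -35.6
Primary income: -144.5 + 205.8 = 61.3
Secondary income: 134.7 + 357.9 - 77.9 = 414.7
Current account = (-72.4) + (-35.6) + 61.3 + 414.7 = 368.0
(Excluded from the current account — financial account: foreign purchases of equities on the domestic stock exchange 378.5, domestic pension funds' purchases of foreign equities 613.4, acquisition of a foreign subsidiary by a resident firm (outward FDI) 261.9; capital account: debt forgiveness received from foreign official creditors 106.6, capital transfers received from emigrants 81.5, acquisition of foreign patents and trademarks (non-produced assets) 99.3.)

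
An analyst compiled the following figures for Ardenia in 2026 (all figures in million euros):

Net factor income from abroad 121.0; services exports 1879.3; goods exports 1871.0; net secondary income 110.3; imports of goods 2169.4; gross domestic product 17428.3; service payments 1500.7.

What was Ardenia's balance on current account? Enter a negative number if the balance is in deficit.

Goods balance = 1871.0 - 2169.4 = -298.4
Services balance = 1879.3 - 1500.7 = 378.6
Trade balance (goods + services) = -298.4 + 378.6 = 80.2
Net primary income = 121.0
Net secondary income = 110.3
Current account = 80.2 + 121.0 + 110.3 = 311.5

311.5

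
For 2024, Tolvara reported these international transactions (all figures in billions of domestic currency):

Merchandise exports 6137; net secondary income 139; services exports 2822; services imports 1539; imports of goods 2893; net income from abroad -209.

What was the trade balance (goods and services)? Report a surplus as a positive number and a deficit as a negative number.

Goods balance = 6137 - 2893 = 3244
Services balance = 2822 - 1539 = 1283
Trade balance (goods + services) = 3244 + 1283 = 4527

4527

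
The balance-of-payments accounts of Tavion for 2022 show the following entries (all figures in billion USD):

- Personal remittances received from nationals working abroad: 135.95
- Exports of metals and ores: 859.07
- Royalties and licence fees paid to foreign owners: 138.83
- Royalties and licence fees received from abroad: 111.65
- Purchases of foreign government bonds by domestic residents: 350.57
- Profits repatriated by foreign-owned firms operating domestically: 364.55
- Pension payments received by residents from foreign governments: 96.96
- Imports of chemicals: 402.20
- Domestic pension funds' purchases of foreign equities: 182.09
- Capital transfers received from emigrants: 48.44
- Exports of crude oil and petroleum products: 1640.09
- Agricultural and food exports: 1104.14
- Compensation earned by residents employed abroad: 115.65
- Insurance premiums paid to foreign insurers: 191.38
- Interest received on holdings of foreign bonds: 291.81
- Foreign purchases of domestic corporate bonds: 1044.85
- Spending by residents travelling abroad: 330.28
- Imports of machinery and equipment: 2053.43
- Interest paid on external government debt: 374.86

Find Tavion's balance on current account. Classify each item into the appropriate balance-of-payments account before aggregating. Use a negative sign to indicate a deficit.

499.79

Goods: 1640.09 + 859.07 + 1104.14 - 402.20 - 2053.43 = 1147.67
Services: -191.38 + 111.65 - 330.28 - 138.83 = -548.84
Primary income: 291.81 - 374.86 - 364.55 + 115.65 = -331.95
Secondary income: 96.96 + 135.95 = 232.91
Current account = 1147.67 + (-548.84) + (-331.95) + 232.91 = 499.79
(Excluded from the current account — financial account: purchases of foreign government bonds by domestic residents 350.57, domestic pension funds' purchases of foreign equities 182.09, foreign purchases of domestic corporate bonds 1044.85; capital account: capital transfers received from emigrants 48.44.)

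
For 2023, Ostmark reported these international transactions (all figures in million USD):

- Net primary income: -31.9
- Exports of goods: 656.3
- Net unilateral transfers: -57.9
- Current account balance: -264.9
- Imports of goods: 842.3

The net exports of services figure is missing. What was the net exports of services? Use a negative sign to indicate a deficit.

Current account = goods balance + services balance + net primary income + net secondary income
Sum of the known components = -275.8
Net exports of services = CA - (known components) = -264.9 - (-275.8) = 10.9

10.9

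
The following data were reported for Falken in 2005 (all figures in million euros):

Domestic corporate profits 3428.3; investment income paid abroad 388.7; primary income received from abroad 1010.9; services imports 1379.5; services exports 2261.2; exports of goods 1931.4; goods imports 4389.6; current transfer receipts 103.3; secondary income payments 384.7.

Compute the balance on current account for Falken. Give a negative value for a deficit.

Goods balance = 1931.4 - 4389.6 = -2458.2
Services balance = 2261.2 - 1379.5 = 881.7
Trade balance (goods + services) = -2458.2 + 881.7 = -1576.5
Net primary income = 1010.9 - 388.7 = 622.2
Net secondary income = 103.3 - 384.7 = -281.4
Current account = -1576.5 + 622.2 + (-281.4) = -1235.7

-1235.7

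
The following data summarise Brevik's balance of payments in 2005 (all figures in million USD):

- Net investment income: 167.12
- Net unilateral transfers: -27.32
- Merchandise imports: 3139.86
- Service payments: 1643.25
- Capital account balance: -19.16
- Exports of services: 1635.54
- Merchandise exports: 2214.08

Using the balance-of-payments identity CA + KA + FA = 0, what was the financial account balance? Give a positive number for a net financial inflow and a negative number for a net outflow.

Goods balance = 2214.08 - 3139.86 = -925.78
Services balance = 1635.54 - 1643.25 = -7.71
Trade balance (goods + services) = -925.78 + (-7.71) = -933.49
Net primary income = 167.12
Net secondary income = -27.32
Current account = -933.49 + 167.12 + (-27.32) = -793.69
Financial account = -(-793.69 + (-19.16)) = 812.85

812.85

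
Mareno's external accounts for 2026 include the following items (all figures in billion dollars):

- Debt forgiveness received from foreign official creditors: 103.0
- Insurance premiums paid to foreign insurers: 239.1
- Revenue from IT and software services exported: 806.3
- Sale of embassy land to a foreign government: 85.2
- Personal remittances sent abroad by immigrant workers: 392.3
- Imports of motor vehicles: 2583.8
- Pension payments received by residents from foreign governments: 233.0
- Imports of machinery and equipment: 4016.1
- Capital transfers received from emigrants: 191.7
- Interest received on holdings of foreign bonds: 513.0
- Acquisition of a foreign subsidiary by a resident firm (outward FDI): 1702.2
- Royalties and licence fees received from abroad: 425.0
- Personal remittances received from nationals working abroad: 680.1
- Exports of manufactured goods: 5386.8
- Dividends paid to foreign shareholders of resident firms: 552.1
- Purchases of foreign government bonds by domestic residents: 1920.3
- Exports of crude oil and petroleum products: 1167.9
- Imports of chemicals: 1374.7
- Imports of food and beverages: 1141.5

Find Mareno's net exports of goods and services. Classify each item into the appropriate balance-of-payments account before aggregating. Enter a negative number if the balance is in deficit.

-1569.2

Goods: 5386.8 - 1374.7 + 1167.9 - 1141.5 - 2583.8 - 4016.1 = -2561.4
Services: 425.0 + 806.3 - 239.1 = 992.2
Trade balance = -2561.4 + 992.2 = -1569.2
(Excluded from the trade balance — capital account: debt forgiveness received from foreign official creditors 103.0, sale of embassy land to a foreign government 85.2, capital transfers received from emigrants 191.7; secondary income: personal remittances sent abroad by immigrant workers 392.3, pension payments received by residents from foreign governments 233.0, personal remittances received from nationals working abroad 680.1; primary income: interest received on holdings of foreign bonds 513.0, dividends paid to foreign shareholders of resident firms 552.1; financial account: acquisition of a foreign subsidiary by a resident firm (outward FDI) 1702.2, purchases of foreign government bonds by domestic residents 1920.3.)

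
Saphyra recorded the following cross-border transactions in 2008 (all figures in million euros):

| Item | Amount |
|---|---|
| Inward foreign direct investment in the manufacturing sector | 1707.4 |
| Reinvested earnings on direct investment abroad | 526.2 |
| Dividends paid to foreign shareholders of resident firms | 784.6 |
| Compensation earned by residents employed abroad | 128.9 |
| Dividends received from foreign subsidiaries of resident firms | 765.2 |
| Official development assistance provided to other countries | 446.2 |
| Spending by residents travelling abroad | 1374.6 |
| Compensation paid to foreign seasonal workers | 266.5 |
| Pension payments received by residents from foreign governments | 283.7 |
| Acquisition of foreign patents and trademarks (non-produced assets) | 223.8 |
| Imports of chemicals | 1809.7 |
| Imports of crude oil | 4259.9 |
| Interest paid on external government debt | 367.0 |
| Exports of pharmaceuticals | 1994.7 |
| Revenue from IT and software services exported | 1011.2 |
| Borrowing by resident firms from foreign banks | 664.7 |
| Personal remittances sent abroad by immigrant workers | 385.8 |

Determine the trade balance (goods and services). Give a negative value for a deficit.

Goods: 1994.7 - 1809.7 - 4259.9 = -4074.9
Services: -1374.6 + 1011.2 = -363.4
Trade balance = -4074.9 + (-363.4) = -4438.3
(Excluded from the trade balance — financial account: inward foreign direct investment in the manufacturing sector 1707.4, borrowing by resident firms from foreign banks 664.7; primary income: reinvested earnings on direct investment abroad 526.2, dividends paid to foreign shareholders of resident firms 784.6, compensation earned by residents employed abroad 128.9, dividends received from foreign subsidiaries of resident firms 765.2, compensation paid to foreign seasonal workers 266.5, interest paid on external government debt 367.0; secondary income: official development assistance provided to other countries 446.2, pension payments received by residents from foreign governments 283.7, personal remittances sent abroad by immigrant workers 385.8; capital account: acquisition of foreign patents and trademarks (non-produced assets) 223.8.)

-4438.3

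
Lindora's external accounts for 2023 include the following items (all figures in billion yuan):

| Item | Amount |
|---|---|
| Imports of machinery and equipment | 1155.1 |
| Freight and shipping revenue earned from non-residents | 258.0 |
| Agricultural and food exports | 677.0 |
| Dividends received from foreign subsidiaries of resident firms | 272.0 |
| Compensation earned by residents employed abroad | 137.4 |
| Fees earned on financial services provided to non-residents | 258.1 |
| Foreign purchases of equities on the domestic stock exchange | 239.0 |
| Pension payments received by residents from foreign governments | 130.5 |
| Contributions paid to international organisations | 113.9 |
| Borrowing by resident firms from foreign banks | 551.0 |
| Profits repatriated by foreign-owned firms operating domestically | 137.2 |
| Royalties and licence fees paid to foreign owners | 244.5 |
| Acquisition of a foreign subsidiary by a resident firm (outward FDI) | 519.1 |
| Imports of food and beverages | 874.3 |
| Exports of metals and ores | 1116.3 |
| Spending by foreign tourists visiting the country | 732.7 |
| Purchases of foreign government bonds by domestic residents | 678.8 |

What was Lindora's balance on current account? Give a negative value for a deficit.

Goods: 1116.3 + 677.0 - 874.3 - 1155.1 = -236.1
Services: -244.5 + 258.1 + 732.7 + 258.0 = 1004.3
Primary income: -137.2 + 272.0 + 137.4 = 272.2
Secondary income: 130.5 - 113.9 = 16.6
Current account = (-236.1) + 1004.3 + 272.2 + 16.6 = 1057.0
(Excluded from the current account — financial account: foreign purchases of equities on the domestic stock exchange 239.0, borrowing by resident firms from foreign banks 551.0, acquisition of a foreign subsidiary by a resident firm (outward FDI) 519.1, purchases of foreign government bonds by domestic residents 678.8.)

1057.0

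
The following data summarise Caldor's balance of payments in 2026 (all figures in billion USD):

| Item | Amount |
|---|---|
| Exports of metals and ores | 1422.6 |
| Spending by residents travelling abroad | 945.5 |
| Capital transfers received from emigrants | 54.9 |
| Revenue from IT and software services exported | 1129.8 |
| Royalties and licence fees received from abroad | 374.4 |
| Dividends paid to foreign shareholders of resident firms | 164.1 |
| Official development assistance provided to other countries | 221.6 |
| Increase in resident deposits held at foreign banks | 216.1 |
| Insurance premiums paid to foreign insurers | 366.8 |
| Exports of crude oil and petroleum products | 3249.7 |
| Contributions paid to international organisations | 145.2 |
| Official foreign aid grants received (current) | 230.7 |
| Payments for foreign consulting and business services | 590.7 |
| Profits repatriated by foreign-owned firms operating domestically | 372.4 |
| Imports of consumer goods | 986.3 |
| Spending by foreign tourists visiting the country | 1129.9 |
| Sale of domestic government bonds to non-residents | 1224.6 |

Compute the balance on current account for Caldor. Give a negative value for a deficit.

Goods: -986.3 + 1422.6 + 3249.7 = 3686.0
Services: 1129.8 - 366.8 - 590.7 - 945.5 + 1129.9 + 374.4 = 731.1
Primary income: -372.4 - 164.1 = -536.5
Secondary income: -221.6 - 145.2 + 230.7 = -136.1
Current account = 3686.0 + 731.1 + (-536.5) + (-136.1) = 3744.5
(Excluded from the current account — capital account: capital transfers received from emigrants 54.9; financial account: increase in resident deposits held at foreign banks 216.1, sale of domestic government bonds to non-residents 1224.6.)

3744.5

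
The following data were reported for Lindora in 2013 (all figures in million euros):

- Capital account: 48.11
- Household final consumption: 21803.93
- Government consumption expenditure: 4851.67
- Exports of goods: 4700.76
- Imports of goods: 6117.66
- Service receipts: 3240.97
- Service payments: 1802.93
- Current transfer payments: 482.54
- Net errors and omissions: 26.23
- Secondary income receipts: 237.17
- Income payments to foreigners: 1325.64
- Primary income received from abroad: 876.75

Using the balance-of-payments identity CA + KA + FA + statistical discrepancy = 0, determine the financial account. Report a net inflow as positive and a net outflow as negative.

Goods balance = 4700.76 - 6117.66 = -1416.90
Services balance = 3240.97 - 1802.93 = 1438.04
Trade balance (goods + services) = -1416.90 + 1438.04 = 21.14
Net primary income = 876.75 - 1325.64 = -448.89
Net secondary income = 237.17 - 482.54 = -245.37
Current account = 21.14 + (-448.89) + (-245.37) = -673.12
Financial account = -(-673.12 + 48.11 + 26.23) = 598.78

598.78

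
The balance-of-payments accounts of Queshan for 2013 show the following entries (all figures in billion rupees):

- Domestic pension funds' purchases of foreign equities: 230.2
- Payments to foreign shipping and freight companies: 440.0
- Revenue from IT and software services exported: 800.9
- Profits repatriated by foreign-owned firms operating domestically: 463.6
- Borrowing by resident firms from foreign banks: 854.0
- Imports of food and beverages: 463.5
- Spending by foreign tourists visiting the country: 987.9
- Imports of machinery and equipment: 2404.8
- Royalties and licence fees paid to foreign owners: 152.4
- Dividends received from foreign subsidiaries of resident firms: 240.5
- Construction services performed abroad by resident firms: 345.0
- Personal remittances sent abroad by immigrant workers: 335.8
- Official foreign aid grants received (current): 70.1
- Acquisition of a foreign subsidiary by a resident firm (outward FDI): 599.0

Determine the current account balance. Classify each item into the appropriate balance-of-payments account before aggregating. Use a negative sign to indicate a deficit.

-1815.7

Goods: -2404.8 - 463.5 = -2868.3
Services: 987.9 - 440.0 - 152.4 + 345.0 + 800.9 = 1541.4
Primary income: -463.6 + 240.5 = -223.1
Secondary income: -335.8 + 70.1 = -265.7
Current account = (-2868.3) + 1541.4 + (-223.1) + (-265.7) = -1815.7
(Excluded from the current account — financial account: domestic pension funds' purchases of foreign equities 230.2, borrowing by resident firms from foreign banks 854.0, acquisition of a foreign subsidiary by a resident firm (outward FDI) 599.0.)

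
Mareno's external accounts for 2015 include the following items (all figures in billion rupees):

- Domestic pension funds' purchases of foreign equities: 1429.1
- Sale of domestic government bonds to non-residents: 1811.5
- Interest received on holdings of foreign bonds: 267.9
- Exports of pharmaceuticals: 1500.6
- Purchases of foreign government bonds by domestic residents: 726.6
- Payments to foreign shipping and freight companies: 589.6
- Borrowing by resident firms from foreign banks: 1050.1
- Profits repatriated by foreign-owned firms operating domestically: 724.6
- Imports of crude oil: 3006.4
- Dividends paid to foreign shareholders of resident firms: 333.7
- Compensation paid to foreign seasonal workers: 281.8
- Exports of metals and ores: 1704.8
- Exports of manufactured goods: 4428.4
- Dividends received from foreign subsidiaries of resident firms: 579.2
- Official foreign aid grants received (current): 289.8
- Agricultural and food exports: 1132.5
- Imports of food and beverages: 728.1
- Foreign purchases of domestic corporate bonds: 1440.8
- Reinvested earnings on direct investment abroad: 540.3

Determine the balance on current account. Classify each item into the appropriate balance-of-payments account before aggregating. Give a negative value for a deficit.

Goods: 1132.5 - 3006.4 + 1704.8 + 1500.6 - 728.1 + 4428.4 = 5031.8
Services: -589.6
Primary income: 579.2 - 333.7 - 724.6 + 267.9 - 281.8 + 540.3 = 47.3
Secondary income: 289.8
Current account = 5031.8 + (-589.6) + 47.3 + 289.8 = 4779.3
(Excluded from the current account — financial account: domestic pension funds' purchases of foreign equities 1429.1, sale of domestic government bonds to non-residents 1811.5, purchases of foreign government bonds by domestic residents 726.6, borrowing by resident firms from foreign banks 1050.1, foreign purchases of domestic corporate bonds 1440.8.)

4779.3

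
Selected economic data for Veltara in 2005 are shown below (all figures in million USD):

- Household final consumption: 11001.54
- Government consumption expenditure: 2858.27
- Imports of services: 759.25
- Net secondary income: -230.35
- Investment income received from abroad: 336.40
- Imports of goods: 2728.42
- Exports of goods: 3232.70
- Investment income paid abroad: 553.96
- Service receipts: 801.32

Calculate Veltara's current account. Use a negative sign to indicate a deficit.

Goods balance = 3232.70 - 2728.42 = 504.28
Services balance = 801.32 - 759.25 = 42.07
Trade balance (goods + services) = 504.28 + 42.07 = 546.35
Net primary income = 336.40 - 553.96 = -217.56
Net secondary income = -230.35
Current account = 546.35 + (-217.56) + (-230.35) = 98.44

98.44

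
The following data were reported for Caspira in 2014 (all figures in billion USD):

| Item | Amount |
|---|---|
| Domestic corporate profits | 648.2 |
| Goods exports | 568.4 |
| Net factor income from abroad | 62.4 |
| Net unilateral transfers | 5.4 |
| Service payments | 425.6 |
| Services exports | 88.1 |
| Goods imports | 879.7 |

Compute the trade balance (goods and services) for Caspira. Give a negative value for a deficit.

Goods balance = 568.4 - 879.7 = -311.3
Services balance = 88.1 - 425.6 = -337.5
Trade balance (goods + services) = -311.3 + (-337.5) = -648.8

-648.8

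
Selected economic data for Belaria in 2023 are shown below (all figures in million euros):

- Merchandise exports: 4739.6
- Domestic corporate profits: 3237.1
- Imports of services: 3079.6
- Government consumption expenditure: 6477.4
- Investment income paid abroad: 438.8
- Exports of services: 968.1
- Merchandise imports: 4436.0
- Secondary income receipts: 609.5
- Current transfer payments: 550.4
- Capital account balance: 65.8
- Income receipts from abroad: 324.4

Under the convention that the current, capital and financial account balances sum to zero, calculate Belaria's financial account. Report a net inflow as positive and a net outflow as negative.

1797.4

Goods balance = 4739.6 - 4436.0 = 303.6
Services balance = 968.1 - 3079.6 = -2111.5
Trade balance (goods + services) = 303.6 + (-2111.5) = -1807.9
Net primary income = 324.4 - 438.8 = -114.4
Net secondary income = 609.5 - 550.4 = 59.1
Current account = -1807.9 + (-114.4) + 59.1 = -1863.2
Financial account = -(-1863.2 + 65.8) = 1797.4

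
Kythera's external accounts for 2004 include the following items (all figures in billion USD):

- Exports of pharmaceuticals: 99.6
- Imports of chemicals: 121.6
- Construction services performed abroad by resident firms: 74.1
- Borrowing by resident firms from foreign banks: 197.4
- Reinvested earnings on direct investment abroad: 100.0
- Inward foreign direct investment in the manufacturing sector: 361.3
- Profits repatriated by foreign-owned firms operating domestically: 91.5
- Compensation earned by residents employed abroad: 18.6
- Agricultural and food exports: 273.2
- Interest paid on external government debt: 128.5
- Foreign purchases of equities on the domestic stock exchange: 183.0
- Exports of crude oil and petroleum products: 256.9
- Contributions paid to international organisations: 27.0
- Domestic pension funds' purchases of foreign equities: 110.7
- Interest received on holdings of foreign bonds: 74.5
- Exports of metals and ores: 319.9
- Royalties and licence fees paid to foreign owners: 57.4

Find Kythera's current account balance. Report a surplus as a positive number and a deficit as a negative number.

Goods: -121.6 + 273.2 + 256.9 + 319.9 + 99.6 = 828.0
Services: 74.1 - 57.4 = 16.7
Primary income: 18.6 - 128.5 + 74.5 - 91.5 + 100.0 = -26.9
Secondary income: -27.0
Current account = 828.0 + 16.7 + (-26.9) + (-27.0) = 790.8
(Excluded from the current account — financial account: borrowing by resident firms from foreign banks 197.4, inward foreign direct investment in the manufacturing sector 361.3, foreign purchases of equities on the domestic stock exchange 183.0, domestic pension funds' purchases of foreign equities 110.7.)

790.8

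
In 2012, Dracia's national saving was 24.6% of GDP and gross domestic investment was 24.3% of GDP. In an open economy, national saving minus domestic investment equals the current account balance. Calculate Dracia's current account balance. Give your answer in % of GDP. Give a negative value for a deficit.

0.3

CA = S - I = 24.6 - 24.3 = 0.3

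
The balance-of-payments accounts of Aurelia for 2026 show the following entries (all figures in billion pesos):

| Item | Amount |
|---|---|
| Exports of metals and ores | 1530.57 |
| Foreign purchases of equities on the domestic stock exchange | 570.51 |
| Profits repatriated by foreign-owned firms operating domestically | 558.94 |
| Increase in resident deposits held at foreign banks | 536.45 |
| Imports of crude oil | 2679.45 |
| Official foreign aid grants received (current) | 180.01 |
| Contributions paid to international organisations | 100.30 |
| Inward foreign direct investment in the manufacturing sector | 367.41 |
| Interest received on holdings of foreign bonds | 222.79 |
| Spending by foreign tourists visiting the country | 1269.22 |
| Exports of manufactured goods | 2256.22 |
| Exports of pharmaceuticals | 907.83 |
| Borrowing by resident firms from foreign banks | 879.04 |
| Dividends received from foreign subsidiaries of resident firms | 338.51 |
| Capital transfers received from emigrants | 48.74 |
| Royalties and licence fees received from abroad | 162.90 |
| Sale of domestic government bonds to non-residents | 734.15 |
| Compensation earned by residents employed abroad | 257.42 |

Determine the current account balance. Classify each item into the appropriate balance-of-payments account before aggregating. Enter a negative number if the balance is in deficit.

Goods: 2256.22 + 907.83 + 1530.57 - 2679.45 = 2015.17
Services: 162.90 + 1269.22 = 1432.12
Primary income: -558.94 + 257.42 + 222.79 + 338.51 = 259.78
Secondary income: 180.01 - 100.30 = 79.71
Current account = 2015.17 + 1432.12 + 259.78 + 79.71 = 3786.78
(Excluded from the current account — financial account: foreign purchases of equities on the domestic stock exchange 570.51, increase in resident deposits held at foreign banks 536.45, inward foreign direct investment in the manufacturing sector 367.41, borrowing by resident firms from foreign banks 879.04, sale of domestic government bonds to non-residents 734.15; capital account: capital transfers received from emigrants 48.74.)

3786.78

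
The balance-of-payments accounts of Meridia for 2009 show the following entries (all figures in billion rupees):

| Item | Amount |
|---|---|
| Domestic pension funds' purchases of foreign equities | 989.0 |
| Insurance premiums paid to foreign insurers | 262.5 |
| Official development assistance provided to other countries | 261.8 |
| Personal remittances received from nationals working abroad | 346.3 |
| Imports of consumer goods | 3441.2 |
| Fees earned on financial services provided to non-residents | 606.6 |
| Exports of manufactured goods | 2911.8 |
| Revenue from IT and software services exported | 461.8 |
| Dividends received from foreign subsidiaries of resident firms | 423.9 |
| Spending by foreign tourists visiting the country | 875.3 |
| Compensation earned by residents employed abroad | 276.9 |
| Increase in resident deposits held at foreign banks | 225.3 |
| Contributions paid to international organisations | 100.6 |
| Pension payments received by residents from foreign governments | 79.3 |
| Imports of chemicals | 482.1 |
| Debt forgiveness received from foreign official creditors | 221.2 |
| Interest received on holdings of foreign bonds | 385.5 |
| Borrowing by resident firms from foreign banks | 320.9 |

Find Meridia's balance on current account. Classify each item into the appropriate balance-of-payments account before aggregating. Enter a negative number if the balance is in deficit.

Goods: -3441.2 - 482.1 + 2911.8 = -1011.5
Services: 461.8 - 262.5 + 875.3 + 606.6 = 1681.2
Primary income: 276.9 + 423.9 + 385.5 = 1086.3
Secondary income: -261.8 + 346.3 + 79.3 - 100.6 = 63.2
Current account = (-1011.5) + 1681.2 + 1086.3 + 63.2 = 1819.2
(Excluded from the current account — financial account: domestic pension funds' purchases of foreign equities 989.0, increase in resident deposits held at foreign banks 225.3, borrowing by resident firms from foreign banks 320.9; capital account: debt forgiveness received from foreign official creditors 221.2.)

1819.2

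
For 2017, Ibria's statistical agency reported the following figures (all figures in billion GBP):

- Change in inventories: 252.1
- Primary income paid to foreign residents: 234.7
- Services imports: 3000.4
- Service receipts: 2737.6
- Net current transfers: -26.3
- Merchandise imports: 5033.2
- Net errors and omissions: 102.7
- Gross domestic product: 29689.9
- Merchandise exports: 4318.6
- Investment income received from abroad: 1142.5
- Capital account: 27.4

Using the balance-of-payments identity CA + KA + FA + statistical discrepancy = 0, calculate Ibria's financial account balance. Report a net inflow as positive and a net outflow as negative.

Goods balance = 4318.6 - 5033.2 = -714.6
Services balance = 2737.6 - 3000.4 = -262.8
Trade balance (goods + services) = -714.6 + (-262.8) = -977.4
Net primary income = 1142.5 - 234.7 = 907.8
Net secondary income = -26.3
Current account = -977.4 + 907.8 + (-26.3) = -95.9
Financial account = -(-95.9 + 27.4 + 102.7) = -34.2

-34.2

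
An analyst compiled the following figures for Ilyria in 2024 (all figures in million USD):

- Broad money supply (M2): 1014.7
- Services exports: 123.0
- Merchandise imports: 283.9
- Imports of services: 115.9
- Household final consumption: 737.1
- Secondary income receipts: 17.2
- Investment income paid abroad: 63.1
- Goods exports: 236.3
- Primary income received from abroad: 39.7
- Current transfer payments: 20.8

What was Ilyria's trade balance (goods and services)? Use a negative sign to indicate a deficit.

Goods balance = 236.3 - 283.9 = -47.6
Services balance = 123.0 - 115.9 = 7.1
Trade balance (goods + services) = -47.6 + 7.1 = -40.5

-40.5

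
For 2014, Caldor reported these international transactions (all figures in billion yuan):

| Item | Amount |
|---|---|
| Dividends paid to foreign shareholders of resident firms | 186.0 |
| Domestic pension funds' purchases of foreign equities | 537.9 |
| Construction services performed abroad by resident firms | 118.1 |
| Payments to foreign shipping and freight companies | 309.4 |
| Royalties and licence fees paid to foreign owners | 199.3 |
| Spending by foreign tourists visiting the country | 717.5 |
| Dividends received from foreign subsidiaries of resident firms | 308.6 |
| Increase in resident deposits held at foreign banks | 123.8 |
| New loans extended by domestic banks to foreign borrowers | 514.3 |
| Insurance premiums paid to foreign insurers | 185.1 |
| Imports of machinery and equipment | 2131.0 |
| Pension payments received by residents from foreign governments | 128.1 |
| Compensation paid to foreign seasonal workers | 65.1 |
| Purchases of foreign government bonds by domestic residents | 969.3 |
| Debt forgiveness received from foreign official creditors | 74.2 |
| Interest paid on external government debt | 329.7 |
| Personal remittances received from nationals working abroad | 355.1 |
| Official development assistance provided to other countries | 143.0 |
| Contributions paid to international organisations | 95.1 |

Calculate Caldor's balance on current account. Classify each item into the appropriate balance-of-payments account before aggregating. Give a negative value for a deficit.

-2016.3

Goods: -2131.0
Services: -185.1 + 118.1 - 199.3 + 717.5 - 309.4 = 141.8
Primary income: -186.0 - 329.7 - 65.1 + 308.6 = -272.2
Secondary income: 128.1 - 143.0 - 95.1 + 355.1 = 245.1
Current account = (-2131.0) + 141.8 + (-272.2) + 245.1 = -2016.3
(Excluded from the current account — financial account: domestic pension funds' purchases of foreign equities 537.9, increase in resident deposits held at foreign banks 123.8, new loans extended by domestic banks to foreign borrowers 514.3, purchases of foreign government bonds by domestic residents 969.3; capital account: debt forgiveness received from foreign official creditors 74.2.)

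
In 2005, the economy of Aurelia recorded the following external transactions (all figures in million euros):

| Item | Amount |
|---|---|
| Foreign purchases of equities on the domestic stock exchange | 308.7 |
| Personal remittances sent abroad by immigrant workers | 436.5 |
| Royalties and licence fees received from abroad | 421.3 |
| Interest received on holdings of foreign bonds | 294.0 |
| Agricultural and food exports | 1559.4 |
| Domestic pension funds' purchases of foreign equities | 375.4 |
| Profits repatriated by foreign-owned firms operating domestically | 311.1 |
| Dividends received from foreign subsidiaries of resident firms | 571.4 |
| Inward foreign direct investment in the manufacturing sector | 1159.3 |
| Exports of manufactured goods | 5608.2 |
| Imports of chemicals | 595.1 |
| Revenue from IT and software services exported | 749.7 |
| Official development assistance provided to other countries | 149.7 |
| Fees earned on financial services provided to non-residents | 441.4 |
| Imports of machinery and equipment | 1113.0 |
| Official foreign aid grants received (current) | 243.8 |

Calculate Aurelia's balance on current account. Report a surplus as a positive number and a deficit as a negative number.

7283.8

Goods: 5608.2 + 1559.4 - 595.1 - 1113.0 = 5459.5
Services: 441.4 + 749.7 + 421.3 = 1612.4
Primary income: 571.4 - 311.1 + 294.0 = 554.3
Secondary income: 243.8 - 149.7 - 436.5 = -342.4
Current account = 5459.5 + 1612.4 + 554.3 + (-342.4) = 7283.8
(Excluded from the current account — financial account: foreign purchases of equities on the domestic stock exchange 308.7, domestic pension funds' purchases of foreign equities 375.4, inward foreign direct investment in the manufacturing sector 1159.3.)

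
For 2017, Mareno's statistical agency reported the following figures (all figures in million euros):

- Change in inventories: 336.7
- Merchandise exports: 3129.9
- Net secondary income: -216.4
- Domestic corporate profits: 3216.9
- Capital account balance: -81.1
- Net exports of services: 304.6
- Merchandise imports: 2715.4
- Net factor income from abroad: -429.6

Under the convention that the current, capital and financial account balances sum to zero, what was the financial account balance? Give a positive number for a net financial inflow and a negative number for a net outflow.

Goods balance = 3129.9 - 2715.4 = 414.5
Services balance = 304.6
Trade balance (goods + services) = 414.5 + 304.6 = 719.1
Net primary income = -429.6
Net secondary income = -216.4
Current account = 719.1 + (-429.6) + (-216.4) = 73.1
Financial account = -(73.1 + (-81.1)) = 8.0

8.0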